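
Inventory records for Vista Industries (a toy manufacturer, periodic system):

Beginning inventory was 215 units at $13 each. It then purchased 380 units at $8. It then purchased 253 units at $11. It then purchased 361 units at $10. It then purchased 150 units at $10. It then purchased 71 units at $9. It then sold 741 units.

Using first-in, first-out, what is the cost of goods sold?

Sale 1 (741) [FIFO — oldest first]: 215 @ $13 + 380 @ $8 + 146 @ $11 = $7,441
Ending inventory: 107 @ $11 + 361 @ $10 + 150 @ $10 + 71 @ $9 = $6,926

COGS = $7,441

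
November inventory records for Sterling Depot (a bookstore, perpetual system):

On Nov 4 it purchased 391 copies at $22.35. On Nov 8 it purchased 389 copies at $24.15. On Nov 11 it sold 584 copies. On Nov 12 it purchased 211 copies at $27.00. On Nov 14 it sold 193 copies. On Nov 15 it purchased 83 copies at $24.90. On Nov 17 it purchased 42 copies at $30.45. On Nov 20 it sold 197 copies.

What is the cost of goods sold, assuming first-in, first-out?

Nov 11, 584 sold [FIFO — oldest first]: 391 @ $22.35 + 193 @ $24.15 = $13,399.80
Nov 14, 193 sold [FIFO — oldest first]: 193 @ $24.15 = $4,660.95
Nov 20, 197 sold [FIFO — oldest first]: 3 @ $24.15 + 194 @ $27.00 = $5,310.45
Total COGS = $13,399.80 + $4,660.95 + $5,310.45 = $23,371.20
Ending inventory: 17 @ $27.00 + 83 @ $24.90 + 42 @ $30.45 = $3,804.60
Check: goods available $27,175.80 = COGS $23,371.20 + ending $3,804.60

COGS = $23,371.20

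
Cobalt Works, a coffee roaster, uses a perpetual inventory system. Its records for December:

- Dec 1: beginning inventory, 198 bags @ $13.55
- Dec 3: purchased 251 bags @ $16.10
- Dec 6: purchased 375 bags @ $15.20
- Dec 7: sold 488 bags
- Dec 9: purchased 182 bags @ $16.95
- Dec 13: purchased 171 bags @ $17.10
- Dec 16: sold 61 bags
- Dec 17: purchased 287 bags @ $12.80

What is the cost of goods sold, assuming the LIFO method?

Dec 7, 488 sold [LIFO — newest first]: 375 @ $15.20 + 113 @ $16.10 = $7,519.30
Dec 16, 61 sold [LIFO — newest first]: 61 @ $17.10 = $1,043.10
Total COGS = $7,519.30 + $1,043.10 = $8,562.40
Ending inventory: 198 @ $13.55 + 138 @ $16.10 + 182 @ $16.95 + 110 @ $17.10 + 287 @ $12.80 = $13,544.20

COGS = $8,562.40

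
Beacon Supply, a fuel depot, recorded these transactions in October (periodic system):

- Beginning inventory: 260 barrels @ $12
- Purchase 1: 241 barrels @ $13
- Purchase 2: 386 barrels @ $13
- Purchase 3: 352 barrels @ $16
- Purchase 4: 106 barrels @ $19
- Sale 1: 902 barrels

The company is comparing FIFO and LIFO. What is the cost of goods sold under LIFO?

COGS = $13,418

FIFO COGS: 260 @ $12 + 241 @ $13 + 386 @ $13 + 15 @ $16 = $11,511
LIFO COGS: 106 @ $19 + 352 @ $16 + 386 @ $13 + 58 @ $13 = $13,418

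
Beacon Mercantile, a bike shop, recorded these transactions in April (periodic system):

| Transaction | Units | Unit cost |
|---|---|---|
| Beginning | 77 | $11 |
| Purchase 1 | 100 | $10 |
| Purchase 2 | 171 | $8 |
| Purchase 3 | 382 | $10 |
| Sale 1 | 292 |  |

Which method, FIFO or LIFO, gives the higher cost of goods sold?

LIFO

FIFO COGS: 77 @ $11 + 100 @ $10 + 115 @ $8 = $2,767
LIFO COGS: 292 @ $10 = $2,920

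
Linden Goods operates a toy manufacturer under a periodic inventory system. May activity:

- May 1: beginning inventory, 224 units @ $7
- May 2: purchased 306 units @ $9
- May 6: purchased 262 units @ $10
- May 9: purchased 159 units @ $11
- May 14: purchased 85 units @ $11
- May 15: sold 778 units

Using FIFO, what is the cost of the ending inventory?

May 15, 778 sold [FIFO — oldest first]: 224 @ $7 + 306 @ $9 + 248 @ $10 = $6,802
Ending inventory: 14 @ $10 + 159 @ $11 + 85 @ $11 = $2,824

Ending inventory = $2,824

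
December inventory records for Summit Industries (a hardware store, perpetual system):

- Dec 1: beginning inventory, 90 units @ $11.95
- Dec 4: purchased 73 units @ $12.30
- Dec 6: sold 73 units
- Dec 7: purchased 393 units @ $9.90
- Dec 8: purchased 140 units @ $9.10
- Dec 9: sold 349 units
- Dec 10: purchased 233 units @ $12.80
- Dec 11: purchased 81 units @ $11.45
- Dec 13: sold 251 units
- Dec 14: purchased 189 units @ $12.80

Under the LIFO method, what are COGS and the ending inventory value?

Dec 6, 73 sold [LIFO — newest first]: 73 @ $12.30 = $897.90
Dec 9, 349 sold [LIFO — newest first]: 140 @ $9.10 + 209 @ $9.90 = $3,343.10
Dec 13, 251 sold [LIFO — newest first]: 81 @ $11.45 + 170 @ $12.80 = $3,103.45
Total COGS = $897.90 + $3,343.10 + $3,103.45 = $7,344.45
Ending inventory: 90 @ $11.95 + 184 @ $9.90 + 63 @ $12.80 + 189 @ $12.80 = $6,122.70
Check: goods available $13,467.15 = COGS $7,344.45 + ending $6,122.70

COGS = $7,344.45; ending inventory = $6,122.70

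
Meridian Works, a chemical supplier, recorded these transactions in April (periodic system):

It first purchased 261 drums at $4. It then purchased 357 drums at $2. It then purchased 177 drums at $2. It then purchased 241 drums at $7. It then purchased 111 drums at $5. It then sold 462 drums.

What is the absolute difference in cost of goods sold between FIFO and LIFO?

$1,016

FIFO COGS: 261 @ $4 + 201 @ $2 = $1,446
LIFO COGS: 111 @ $5 + 241 @ $7 + 110 @ $2 = $2,462
Difference = |$1,446 − $2,462| = $1,016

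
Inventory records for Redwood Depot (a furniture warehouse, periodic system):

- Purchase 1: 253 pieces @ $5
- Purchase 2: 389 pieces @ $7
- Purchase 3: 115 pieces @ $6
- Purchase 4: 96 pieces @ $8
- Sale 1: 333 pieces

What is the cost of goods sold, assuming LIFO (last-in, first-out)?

Sale 1 (333) [LIFO — newest first]: 96 @ $8 + 115 @ $6 + 122 @ $7 = $2,312
Ending inventory: 253 @ $5 + 267 @ $7 = $3,134

COGS = $2,312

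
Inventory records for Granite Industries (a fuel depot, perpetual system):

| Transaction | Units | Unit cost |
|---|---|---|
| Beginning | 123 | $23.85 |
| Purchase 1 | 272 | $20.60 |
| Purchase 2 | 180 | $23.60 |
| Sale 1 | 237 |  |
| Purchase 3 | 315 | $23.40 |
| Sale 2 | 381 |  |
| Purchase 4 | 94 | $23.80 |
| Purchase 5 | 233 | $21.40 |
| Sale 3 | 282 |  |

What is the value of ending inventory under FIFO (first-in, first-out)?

Ending inventory = $6,985.40

Sale 1 (237) [FIFO — oldest first]: 123 @ $23.85 + 114 @ $20.60 = $5,281.95
Sale 2 (381) [FIFO — oldest first]: 158 @ $20.60 + 180 @ $23.60 + 43 @ $23.40 = $8,509.00
Sale 3 (282) [FIFO — oldest first]: 272 @ $23.40 + 10 @ $23.80 = $6,602.80
Total COGS = $5,281.95 + $8,509.00 + $6,602.80 = $20,393.75
Ending inventory: 84 @ $23.80 + 233 @ $21.40 = $6,985.40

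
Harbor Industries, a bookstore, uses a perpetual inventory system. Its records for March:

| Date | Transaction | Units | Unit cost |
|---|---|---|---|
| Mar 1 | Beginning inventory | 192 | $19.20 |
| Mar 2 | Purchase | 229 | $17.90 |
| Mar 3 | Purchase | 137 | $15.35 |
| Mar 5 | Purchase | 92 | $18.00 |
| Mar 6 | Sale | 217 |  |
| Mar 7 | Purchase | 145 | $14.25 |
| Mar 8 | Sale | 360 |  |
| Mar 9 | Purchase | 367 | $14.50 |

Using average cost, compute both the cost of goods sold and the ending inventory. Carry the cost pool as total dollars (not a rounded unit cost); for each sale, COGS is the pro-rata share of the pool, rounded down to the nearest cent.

After Mar 1: 192 on hand, pool $3,686.40 (≈ $19.2000 each)
After Mar 2: 421 on hand, pool $7,785.50 (≈ $18.4929 each)
After Mar 3: 558 on hand, pool $9,888.45 (≈ $17.7212 each)
After Mar 5: 650 on hand, pool $11,544.45 (≈ $17.7607 each)
Mar 6, sell 217: 217/650 × $11,544.45 → $3,854.07
After Mar 7: 578 on hand, pool $9,756.63 (≈ $16.8800 each)
Mar 8, sell 360: 360/578 × $9,756.63 → $6,076.79
After Mar 9: 585 on hand, pool $9,001.34 (≈ $15.3869 each)
Total COGS = $3,854.07 + $6,076.79 = $9,930.86
Ending inventory (cost pool remaining) = $9,001.34

COGS = $9,930.86; ending inventory = $9,001.34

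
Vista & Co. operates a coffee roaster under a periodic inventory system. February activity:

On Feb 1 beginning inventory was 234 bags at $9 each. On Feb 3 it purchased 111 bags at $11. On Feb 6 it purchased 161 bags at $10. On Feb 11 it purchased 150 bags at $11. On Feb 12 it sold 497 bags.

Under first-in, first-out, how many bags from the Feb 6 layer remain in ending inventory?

9

Feb 12, 497 sold [FIFO — oldest first]: 234 @ $9 + 111 @ $11 + 152 @ $10 = $4,847
Ending inventory: 9 @ $10 + 150 @ $11 = $1,740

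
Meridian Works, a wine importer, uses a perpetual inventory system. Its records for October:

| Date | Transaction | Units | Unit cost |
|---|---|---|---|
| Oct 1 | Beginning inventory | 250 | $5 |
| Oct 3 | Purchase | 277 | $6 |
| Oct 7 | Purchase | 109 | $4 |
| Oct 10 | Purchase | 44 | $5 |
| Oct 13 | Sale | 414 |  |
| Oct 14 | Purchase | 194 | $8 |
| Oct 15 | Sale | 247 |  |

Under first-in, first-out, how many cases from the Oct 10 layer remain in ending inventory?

19

Oct 13, 414 sold [FIFO — oldest first]: 250 @ $5 + 164 @ $6 = $2,234
Oct 15, 247 sold [FIFO — oldest first]: 113 @ $6 + 109 @ $4 + 25 @ $5 = $1,239
Total COGS = $2,234 + $1,239 = $3,473
Ending inventory: 19 @ $5 + 194 @ $8 = $1,647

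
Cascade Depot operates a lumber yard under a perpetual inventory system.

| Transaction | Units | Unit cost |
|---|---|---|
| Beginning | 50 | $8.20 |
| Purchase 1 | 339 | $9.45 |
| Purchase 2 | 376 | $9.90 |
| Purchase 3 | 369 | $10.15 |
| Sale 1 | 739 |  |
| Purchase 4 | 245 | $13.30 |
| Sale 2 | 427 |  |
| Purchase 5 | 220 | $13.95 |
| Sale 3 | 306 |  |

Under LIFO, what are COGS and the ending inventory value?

COGS = $16,271.15; ending inventory = $1,137.65

Sale 1 (739) [LIFO — newest first]: 369 @ $10.15 + 370 @ $9.90 = $7,408.35
Sale 2 (427) [LIFO — newest first]: 245 @ $13.30 + 6 @ $9.90 + 176 @ $9.45 = $4,981.10
Sale 3 (306) [LIFO — newest first]: 220 @ $13.95 + 86 @ $9.45 = $3,881.70
Total COGS = $7,408.35 + $4,981.10 + $3,881.70 = $16,271.15
Ending inventory: 50 @ $8.20 + 77 @ $9.45 = $1,137.65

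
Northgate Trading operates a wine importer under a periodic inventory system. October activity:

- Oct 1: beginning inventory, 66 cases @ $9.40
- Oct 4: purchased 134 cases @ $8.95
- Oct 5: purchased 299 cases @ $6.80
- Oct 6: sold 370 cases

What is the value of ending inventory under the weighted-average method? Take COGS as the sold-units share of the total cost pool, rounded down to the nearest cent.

Oct 6, sell 370: 370/499 × $3,852.90 → $2,856.85
Ending inventory (cost pool remaining) = $996.05

Ending inventory = $996.05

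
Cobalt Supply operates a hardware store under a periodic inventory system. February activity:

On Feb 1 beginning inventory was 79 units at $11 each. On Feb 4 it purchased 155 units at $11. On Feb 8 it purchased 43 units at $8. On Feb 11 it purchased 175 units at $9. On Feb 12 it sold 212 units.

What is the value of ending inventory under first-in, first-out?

Feb 12, 212 sold [FIFO — oldest first]: 79 @ $11 + 133 @ $11 = $2,332
Ending inventory: 22 @ $11 + 43 @ $8 + 175 @ $9 = $2,161

Ending inventory = $2,161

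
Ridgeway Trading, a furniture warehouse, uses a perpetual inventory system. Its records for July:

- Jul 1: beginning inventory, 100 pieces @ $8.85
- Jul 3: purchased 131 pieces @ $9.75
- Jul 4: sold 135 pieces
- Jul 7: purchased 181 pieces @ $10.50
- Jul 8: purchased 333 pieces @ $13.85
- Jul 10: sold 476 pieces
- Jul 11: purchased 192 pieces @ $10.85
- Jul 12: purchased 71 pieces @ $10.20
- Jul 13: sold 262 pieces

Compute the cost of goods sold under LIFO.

COGS = $10,222.75

Jul 4, 135 sold [LIFO — newest first]: 131 @ $9.75 + 4 @ $8.85 = $1,312.65
Jul 10, 476 sold [LIFO — newest first]: 333 @ $13.85 + 143 @ $10.50 = $6,113.55
Jul 13, 262 sold [LIFO — newest first]: 71 @ $10.20 + 191 @ $10.85 = $2,796.55
Total COGS = $1,312.65 + $6,113.55 + $2,796.55 = $10,222.75
Ending inventory: 96 @ $8.85 + 38 @ $10.50 + 1 @ $10.85 = $1,259.45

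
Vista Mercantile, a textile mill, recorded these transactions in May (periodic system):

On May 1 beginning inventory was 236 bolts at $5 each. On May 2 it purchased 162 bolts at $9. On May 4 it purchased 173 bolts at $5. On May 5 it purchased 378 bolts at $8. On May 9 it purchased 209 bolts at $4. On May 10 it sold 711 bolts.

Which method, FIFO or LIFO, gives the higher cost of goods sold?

FIFO

FIFO COGS: 236 @ $5 + 162 @ $9 + 173 @ $5 + 140 @ $8 = $4,623
LIFO COGS: 209 @ $4 + 378 @ $8 + 124 @ $5 = $4,480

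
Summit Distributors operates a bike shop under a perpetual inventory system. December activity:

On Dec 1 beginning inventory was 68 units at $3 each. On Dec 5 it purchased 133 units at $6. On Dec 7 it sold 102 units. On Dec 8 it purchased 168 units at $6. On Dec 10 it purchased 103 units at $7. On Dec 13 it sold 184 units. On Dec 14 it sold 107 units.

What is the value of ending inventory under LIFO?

Dec 7, 102 sold [LIFO — newest first]: 102 @ $6 = $612
Dec 13, 184 sold [LIFO — newest first]: 103 @ $7 + 81 @ $6 = $1,207
Dec 14, 107 sold [LIFO — newest first]: 87 @ $6 + 20 @ $6 = $642
Total COGS = $612 + $1,207 + $642 = $2,461
Ending inventory: 68 @ $3 + 11 @ $6 = $270
Check: goods available $2,731 = COGS $2,461 + ending $270

Ending inventory = $270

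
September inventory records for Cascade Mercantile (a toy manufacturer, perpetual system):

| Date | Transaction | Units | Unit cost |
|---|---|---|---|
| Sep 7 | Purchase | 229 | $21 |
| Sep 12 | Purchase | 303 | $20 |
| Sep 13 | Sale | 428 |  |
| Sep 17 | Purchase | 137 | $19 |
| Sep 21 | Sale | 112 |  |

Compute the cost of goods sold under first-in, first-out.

COGS = $11,021

Sep 13, 428 sold [FIFO — oldest first]: 229 @ $21 + 199 @ $20 = $8,789
Sep 21, 112 sold [FIFO — oldest first]: 104 @ $20 + 8 @ $19 = $2,232
Total COGS = $8,789 + $2,232 = $11,021
Ending inventory: 129 @ $19 = $2,451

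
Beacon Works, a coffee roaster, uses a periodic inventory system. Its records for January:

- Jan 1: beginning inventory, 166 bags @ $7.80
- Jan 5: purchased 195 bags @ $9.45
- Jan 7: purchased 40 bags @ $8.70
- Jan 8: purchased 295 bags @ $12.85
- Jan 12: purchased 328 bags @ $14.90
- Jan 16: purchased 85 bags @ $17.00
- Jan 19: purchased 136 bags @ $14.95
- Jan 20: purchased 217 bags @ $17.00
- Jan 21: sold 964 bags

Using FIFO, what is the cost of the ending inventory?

Ending inventory = $8,061.20

Jan 21, 964 sold [FIFO — oldest first]: 166 @ $7.80 + 195 @ $9.45 + 40 @ $8.70 + 295 @ $12.85 + 268 @ $14.90 = $11,269.50
Ending inventory: 60 @ $14.90 + 85 @ $17.00 + 136 @ $14.95 + 217 @ $17.00 = $8,061.20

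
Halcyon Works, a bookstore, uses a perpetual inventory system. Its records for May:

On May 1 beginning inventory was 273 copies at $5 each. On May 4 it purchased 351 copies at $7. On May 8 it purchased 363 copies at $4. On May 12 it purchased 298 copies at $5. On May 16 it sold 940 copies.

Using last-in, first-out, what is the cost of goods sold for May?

COGS = $4,895

May 16, 940 sold [LIFO — newest first]: 298 @ $5 + 363 @ $4 + 279 @ $7 = $4,895
Ending inventory: 273 @ $5 + 72 @ $7 = $1,869
Check: goods available $6,764 = COGS $4,895 + ending $1,869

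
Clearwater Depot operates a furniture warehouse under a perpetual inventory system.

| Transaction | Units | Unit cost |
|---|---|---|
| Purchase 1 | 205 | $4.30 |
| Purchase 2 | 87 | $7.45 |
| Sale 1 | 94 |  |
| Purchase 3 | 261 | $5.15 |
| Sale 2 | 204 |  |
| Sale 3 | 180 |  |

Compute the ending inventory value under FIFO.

Sale 1 (94) [FIFO — oldest first]: 94 @ $4.30 = $404.20
Sale 2 (204) [FIFO — oldest first]: 111 @ $4.30 + 87 @ $7.45 + 6 @ $5.15 = $1,156.35
Sale 3 (180) [FIFO — oldest first]: 180 @ $5.15 = $927.00
Total COGS = $404.20 + $1,156.35 + $927.00 = $2,487.55
Ending inventory: 75 @ $5.15 = $386.25
Check: goods available $2,873.80 = COGS $2,487.55 + ending $386.25

Ending inventory = $386.25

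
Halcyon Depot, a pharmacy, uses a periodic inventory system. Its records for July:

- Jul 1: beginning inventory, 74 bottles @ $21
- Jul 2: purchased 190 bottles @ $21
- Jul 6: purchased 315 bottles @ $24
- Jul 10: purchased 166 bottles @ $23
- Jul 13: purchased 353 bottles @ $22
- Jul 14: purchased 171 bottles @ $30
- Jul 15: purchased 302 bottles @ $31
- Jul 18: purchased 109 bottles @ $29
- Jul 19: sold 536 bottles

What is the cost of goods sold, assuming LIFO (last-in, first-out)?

Jul 19, 536 sold [LIFO — newest first]: 109 @ $29 + 302 @ $31 + 125 @ $30 = $16,273
Ending inventory: 74 @ $21 + 190 @ $21 + 315 @ $24 + 166 @ $23 + 353 @ $22 + 46 @ $30 = $26,068

COGS = $16,273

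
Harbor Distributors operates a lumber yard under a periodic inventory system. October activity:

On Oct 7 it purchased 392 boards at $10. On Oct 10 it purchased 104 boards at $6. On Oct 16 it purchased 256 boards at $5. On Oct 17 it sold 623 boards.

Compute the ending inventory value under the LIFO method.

Ending inventory = $1,290

Oct 17, 623 sold [LIFO — newest first]: 256 @ $5 + 104 @ $6 + 263 @ $10 = $4,534
Ending inventory: 129 @ $10 = $1,290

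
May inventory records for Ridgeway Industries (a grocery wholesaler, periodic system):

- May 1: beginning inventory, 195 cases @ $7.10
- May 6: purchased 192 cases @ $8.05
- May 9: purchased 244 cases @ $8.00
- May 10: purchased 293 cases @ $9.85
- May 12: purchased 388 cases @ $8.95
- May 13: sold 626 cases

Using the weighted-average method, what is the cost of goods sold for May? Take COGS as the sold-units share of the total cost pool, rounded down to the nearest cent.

COGS = $5,363.34

May 13, sell 626: 626/1312 × $11,240.75 → $5,363.34
Ending inventory (cost pool remaining) = $5,877.41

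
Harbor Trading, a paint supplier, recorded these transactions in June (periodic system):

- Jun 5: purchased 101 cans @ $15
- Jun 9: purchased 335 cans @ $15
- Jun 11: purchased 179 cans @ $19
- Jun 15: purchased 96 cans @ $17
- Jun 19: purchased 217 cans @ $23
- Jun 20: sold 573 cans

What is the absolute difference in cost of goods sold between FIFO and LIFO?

FIFO COGS: 101 @ $15 + 335 @ $15 + 137 @ $19 = $9,143
LIFO COGS: 217 @ $23 + 96 @ $17 + 179 @ $19 + 81 @ $15 = $11,239
Difference = |$9,143 − $11,239| = $2,096

$2,096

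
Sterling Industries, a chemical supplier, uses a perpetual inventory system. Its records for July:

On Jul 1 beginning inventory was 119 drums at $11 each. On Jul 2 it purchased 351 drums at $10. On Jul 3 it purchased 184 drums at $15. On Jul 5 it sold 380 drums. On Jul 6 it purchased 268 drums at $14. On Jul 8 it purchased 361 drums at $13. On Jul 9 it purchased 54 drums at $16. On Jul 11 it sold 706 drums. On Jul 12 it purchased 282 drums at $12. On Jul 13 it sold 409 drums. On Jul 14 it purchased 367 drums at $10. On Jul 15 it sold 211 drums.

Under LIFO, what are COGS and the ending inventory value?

COGS = $21,023; ending inventory = $2,919

Jul 5, 380 sold [LIFO — newest first]: 184 @ $15 + 196 @ $10 = $4,720
Jul 11, 706 sold [LIFO — newest first]: 54 @ $16 + 361 @ $13 + 268 @ $14 + 23 @ $10 = $9,539
Jul 13, 409 sold [LIFO — newest first]: 282 @ $12 + 127 @ $10 = $4,654
Jul 15, 211 sold [LIFO — newest first]: 211 @ $10 = $2,110
Total COGS = $4,720 + $9,539 + $4,654 + $2,110 = $21,023
Ending inventory: 119 @ $11 + 5 @ $10 + 156 @ $10 = $2,919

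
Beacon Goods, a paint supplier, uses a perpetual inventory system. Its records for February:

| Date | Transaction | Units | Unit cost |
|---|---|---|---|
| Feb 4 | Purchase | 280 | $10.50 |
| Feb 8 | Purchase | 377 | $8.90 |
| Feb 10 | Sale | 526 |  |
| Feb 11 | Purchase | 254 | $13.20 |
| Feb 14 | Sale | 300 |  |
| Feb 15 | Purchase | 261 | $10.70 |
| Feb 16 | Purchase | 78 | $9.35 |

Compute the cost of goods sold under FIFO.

COGS = $8,526.10

Feb 10, 526 sold [FIFO — oldest first]: 280 @ $10.50 + 246 @ $8.90 = $5,129.40
Feb 14, 300 sold [FIFO — oldest first]: 131 @ $8.90 + 169 @ $13.20 = $3,396.70
Total COGS = $5,129.40 + $3,396.70 = $8,526.10
Ending inventory: 85 @ $13.20 + 261 @ $10.70 + 78 @ $9.35 = $4,644.00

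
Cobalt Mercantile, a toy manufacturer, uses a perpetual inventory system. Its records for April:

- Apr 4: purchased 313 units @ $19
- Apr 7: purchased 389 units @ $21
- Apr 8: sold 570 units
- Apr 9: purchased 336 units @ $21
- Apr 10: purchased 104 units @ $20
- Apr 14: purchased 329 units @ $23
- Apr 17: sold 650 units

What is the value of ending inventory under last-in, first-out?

Ending inventory = $5,007

Apr 8, 570 sold [LIFO — newest first]: 389 @ $21 + 181 @ $19 = $11,608
Apr 17, 650 sold [LIFO — newest first]: 329 @ $23 + 104 @ $20 + 217 @ $21 = $14,204
Total COGS = $11,608 + $14,204 = $25,812
Ending inventory: 132 @ $19 + 119 @ $21 = $5,007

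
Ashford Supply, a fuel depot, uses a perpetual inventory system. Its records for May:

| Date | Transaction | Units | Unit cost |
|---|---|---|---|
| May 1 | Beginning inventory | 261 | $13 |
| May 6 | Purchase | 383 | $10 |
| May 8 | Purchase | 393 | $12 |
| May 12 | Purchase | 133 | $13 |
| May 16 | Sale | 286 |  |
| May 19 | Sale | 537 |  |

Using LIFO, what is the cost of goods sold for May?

COGS = $9,415

May 16, 286 sold [LIFO — newest first]: 133 @ $13 + 153 @ $12 = $3,565
May 19, 537 sold [LIFO — newest first]: 240 @ $12 + 297 @ $10 = $5,850
Total COGS = $3,565 + $5,850 = $9,415
Ending inventory: 261 @ $13 + 86 @ $10 = $4,253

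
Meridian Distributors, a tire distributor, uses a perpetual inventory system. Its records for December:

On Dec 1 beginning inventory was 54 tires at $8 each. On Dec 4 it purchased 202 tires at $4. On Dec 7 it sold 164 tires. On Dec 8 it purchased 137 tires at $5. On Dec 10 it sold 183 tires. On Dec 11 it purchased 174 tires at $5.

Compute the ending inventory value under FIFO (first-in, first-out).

Dec 7, 164 sold [FIFO — oldest first]: 54 @ $8 + 110 @ $4 = $872
Dec 10, 183 sold [FIFO — oldest first]: 92 @ $4 + 91 @ $5 = $823
Total COGS = $872 + $823 = $1,695
Ending inventory: 46 @ $5 + 174 @ $5 = $1,100

Ending inventory = $1,100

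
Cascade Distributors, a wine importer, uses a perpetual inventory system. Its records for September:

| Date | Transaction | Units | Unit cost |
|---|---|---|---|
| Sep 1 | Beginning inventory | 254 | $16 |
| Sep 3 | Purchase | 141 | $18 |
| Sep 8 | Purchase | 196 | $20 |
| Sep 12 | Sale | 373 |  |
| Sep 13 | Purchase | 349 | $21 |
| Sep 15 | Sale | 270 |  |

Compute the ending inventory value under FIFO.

Sep 12, 373 sold [FIFO — oldest first]: 254 @ $16 + 119 @ $18 = $6,206
Sep 15, 270 sold [FIFO — oldest first]: 22 @ $18 + 196 @ $20 + 52 @ $21 = $5,408
Total COGS = $6,206 + $5,408 = $11,614
Ending inventory: 297 @ $21 = $6,237

Ending inventory = $6,237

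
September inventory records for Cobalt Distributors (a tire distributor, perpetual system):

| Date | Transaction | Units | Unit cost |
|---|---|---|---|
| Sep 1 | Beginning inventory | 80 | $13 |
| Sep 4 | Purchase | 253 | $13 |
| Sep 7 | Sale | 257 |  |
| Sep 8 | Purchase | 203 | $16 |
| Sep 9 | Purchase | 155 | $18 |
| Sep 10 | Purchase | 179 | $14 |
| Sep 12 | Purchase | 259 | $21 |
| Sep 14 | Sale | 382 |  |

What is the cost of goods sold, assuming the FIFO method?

COGS = $9,431

Sep 7, 257 sold [FIFO — oldest first]: 80 @ $13 + 177 @ $13 = $3,341
Sep 14, 382 sold [FIFO — oldest first]: 76 @ $13 + 203 @ $16 + 103 @ $18 = $6,090
Total COGS = $3,341 + $6,090 = $9,431
Ending inventory: 52 @ $18 + 179 @ $14 + 259 @ $21 = $8,881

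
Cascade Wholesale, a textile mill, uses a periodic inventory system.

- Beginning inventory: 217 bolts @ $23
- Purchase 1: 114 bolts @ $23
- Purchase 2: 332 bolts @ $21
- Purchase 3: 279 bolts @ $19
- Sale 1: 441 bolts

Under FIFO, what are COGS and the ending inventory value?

COGS = $9,923; ending inventory = $9,963

Sale 1 (441) [FIFO — oldest first]: 217 @ $23 + 114 @ $23 + 110 @ $21 = $9,923
Ending inventory: 222 @ $21 + 279 @ $19 = $9,963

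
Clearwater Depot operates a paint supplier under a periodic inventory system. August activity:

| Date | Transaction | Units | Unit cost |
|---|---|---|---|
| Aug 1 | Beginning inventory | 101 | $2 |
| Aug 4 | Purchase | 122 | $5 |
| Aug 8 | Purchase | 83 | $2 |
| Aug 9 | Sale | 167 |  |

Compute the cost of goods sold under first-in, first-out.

COGS = $532

Aug 9, 167 sold [FIFO — oldest first]: 101 @ $2 + 66 @ $5 = $532
Ending inventory: 56 @ $5 + 83 @ $2 = $446
Check: goods available $978 = COGS $532 + ending $446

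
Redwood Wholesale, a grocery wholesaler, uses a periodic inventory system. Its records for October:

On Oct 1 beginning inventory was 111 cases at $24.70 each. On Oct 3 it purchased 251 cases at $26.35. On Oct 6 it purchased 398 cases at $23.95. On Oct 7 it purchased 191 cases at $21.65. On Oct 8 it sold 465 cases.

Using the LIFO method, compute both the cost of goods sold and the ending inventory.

Oct 8, 465 sold [LIFO — newest first]: 191 @ $21.65 + 274 @ $23.95 = $10,697.45
Ending inventory: 111 @ $24.70 + 251 @ $26.35 + 124 @ $23.95 = $12,325.35

COGS = $10,697.45; ending inventory = $12,325.35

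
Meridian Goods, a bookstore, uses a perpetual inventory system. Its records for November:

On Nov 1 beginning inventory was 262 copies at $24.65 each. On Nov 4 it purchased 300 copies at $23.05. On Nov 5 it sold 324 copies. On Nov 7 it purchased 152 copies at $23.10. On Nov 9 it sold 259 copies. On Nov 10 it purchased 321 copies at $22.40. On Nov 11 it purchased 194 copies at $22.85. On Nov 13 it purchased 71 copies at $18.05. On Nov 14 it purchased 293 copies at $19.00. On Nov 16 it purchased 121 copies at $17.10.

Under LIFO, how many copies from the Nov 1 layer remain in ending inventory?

Nov 5, 324 sold [LIFO — newest first]: 300 @ $23.05 + 24 @ $24.65 = $7,506.60
Nov 9, 259 sold [LIFO — newest first]: 152 @ $23.10 + 107 @ $24.65 = $6,148.75
Total COGS = $7,506.60 + $6,148.75 = $13,655.35
Ending inventory: 131 @ $24.65 + 321 @ $22.40 + 194 @ $22.85 + 71 @ $18.05 + 293 @ $19.00 + 121 @ $17.10 = $23,770.10
Check: goods available $37,425.45 = COGS $13,655.35 + ending $23,770.10

131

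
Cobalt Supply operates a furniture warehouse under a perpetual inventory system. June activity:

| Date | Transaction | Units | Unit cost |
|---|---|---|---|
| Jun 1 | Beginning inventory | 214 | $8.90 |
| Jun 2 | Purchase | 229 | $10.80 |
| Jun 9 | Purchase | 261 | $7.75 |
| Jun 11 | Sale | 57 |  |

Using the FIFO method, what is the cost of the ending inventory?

Ending inventory = $5,893.25

Jun 11, 57 sold [FIFO — oldest first]: 57 @ $8.90 = $507.30
Ending inventory: 157 @ $8.90 + 229 @ $10.80 + 261 @ $7.75 = $5,893.25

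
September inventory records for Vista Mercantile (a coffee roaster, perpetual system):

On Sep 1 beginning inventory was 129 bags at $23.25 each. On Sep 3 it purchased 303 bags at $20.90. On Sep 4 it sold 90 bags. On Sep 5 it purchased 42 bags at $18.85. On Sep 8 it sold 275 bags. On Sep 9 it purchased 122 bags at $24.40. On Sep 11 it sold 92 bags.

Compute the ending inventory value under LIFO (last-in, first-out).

Ending inventory = $3,266.25

Sep 4, 90 sold [LIFO — newest first]: 90 @ $20.90 = $1,881.00
Sep 8, 275 sold [LIFO — newest first]: 42 @ $18.85 + 213 @ $20.90 + 20 @ $23.25 = $5,708.40
Sep 11, 92 sold [LIFO — newest first]: 92 @ $24.40 = $2,244.80
Total COGS = $1,881.00 + $5,708.40 + $2,244.80 = $9,834.20
Ending inventory: 109 @ $23.25 + 30 @ $24.40 = $3,266.25
Check: goods available $13,100.45 = COGS $9,834.20 + ending $3,266.25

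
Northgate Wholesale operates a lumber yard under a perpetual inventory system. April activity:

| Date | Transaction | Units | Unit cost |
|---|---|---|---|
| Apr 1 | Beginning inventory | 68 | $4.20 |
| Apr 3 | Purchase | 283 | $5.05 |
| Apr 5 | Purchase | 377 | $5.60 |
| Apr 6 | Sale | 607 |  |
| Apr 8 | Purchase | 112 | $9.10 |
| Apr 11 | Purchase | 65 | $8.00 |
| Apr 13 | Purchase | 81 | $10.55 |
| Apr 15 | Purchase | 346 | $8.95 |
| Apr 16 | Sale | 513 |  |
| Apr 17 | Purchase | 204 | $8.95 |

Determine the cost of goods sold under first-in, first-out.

COGS = $7,419.00

Apr 6, 607 sold [FIFO — oldest first]: 68 @ $4.20 + 283 @ $5.05 + 256 @ $5.60 = $3,148.35
Apr 16, 513 sold [FIFO — oldest first]: 121 @ $5.60 + 112 @ $9.10 + 65 @ $8.00 + 81 @ $10.55 + 134 @ $8.95 = $4,270.65
Total COGS = $3,148.35 + $4,270.65 = $7,419.00
Ending inventory: 212 @ $8.95 + 204 @ $8.95 = $3,723.20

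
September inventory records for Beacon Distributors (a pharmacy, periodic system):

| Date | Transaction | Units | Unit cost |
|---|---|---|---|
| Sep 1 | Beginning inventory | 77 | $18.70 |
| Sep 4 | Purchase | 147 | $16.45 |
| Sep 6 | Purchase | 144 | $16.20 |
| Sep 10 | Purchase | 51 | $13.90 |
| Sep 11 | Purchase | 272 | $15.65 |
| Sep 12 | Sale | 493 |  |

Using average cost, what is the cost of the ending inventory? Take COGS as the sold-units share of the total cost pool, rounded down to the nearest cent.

Sep 12, sell 493: 493/691 × $11,156.55 → $7,959.73
Ending inventory (cost pool remaining) = $3,196.82

Ending inventory = $3,196.82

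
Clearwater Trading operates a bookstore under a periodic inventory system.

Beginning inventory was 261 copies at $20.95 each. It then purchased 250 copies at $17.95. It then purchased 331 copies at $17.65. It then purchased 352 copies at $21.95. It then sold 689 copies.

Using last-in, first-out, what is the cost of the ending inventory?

Sale 1 (689) [LIFO — newest first]: 352 @ $21.95 + 331 @ $17.65 + 6 @ $17.95 = $13,676.25
Ending inventory: 261 @ $20.95 + 244 @ $17.95 = $9,847.75

Ending inventory = $9,847.75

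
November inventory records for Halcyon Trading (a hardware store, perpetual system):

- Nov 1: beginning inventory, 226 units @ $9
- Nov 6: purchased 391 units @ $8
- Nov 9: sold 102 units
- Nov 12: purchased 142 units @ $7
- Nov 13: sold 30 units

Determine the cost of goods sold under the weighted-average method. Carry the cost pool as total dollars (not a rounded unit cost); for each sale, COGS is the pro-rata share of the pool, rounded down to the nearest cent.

COGS = $1,095.48

After Nov 1: 226 on hand, pool $2,034.00 (≈ $9.0000 each)
After Nov 6: 617 on hand, pool $5,162.00 (≈ $8.3663 each)
Nov 9, sell 102: 102/617 × $5,162.00 → $853.36
After Nov 12: 657 on hand, pool $5,302.64 (≈ $8.0710 each)
Nov 13, sell 30: 30/657 × $5,302.64 → $242.12
Total COGS = $853.36 + $242.12 = $1,095.48
Ending inventory (cost pool remaining) = $5,060.52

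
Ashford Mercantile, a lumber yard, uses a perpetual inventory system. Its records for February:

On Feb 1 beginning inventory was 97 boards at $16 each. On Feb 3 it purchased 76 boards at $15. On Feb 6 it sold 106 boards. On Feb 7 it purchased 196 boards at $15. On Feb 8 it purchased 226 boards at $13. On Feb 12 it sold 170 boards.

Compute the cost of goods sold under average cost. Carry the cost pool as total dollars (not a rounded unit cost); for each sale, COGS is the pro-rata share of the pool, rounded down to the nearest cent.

After Feb 1: 97 on hand, pool $1,552.00 (≈ $16.0000 each)
After Feb 3: 173 on hand, pool $2,692.00 (≈ $15.5607 each)
Feb 6, sell 106: 106/173 × $2,692.00 → $1,649.43
After Feb 7: 263 on hand, pool $3,982.57 (≈ $15.1429 each)
After Feb 8: 489 on hand, pool $6,920.57 (≈ $14.1525 each)
Feb 12, sell 170: 170/489 × $6,920.57 → $2,405.92
Total COGS = $1,649.43 + $2,405.92 = $4,055.35
Ending inventory (cost pool remaining) = $4,514.65
Check: goods available $8,570.00 = COGS $4,055.35 + ending $4,514.65

COGS = $4,055.35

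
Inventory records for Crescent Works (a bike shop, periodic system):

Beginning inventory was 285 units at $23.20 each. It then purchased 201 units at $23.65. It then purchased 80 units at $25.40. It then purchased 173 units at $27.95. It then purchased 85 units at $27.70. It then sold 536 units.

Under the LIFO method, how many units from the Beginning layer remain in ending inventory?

Sale 1 (536) [LIFO — newest first]: 85 @ $27.70 + 173 @ $27.95 + 80 @ $25.40 + 198 @ $23.65 = $13,904.55
Ending inventory: 285 @ $23.20 + 3 @ $23.65 = $6,682.95
Check: goods available $20,587.50 = COGS $13,904.55 + ending $6,682.95

285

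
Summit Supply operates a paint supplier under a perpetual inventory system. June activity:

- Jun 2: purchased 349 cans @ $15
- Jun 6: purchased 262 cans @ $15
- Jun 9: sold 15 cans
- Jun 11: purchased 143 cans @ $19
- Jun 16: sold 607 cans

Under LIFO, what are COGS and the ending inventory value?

COGS = $9,902; ending inventory = $1,980

Jun 9, 15 sold [LIFO — newest first]: 15 @ $15 = $225
Jun 16, 607 sold [LIFO — newest first]: 143 @ $19 + 247 @ $15 + 217 @ $15 = $9,677
Total COGS = $225 + $9,677 = $9,902
Ending inventory: 132 @ $15 = $1,980
Check: goods available $11,882 = COGS $9,902 + ending $1,980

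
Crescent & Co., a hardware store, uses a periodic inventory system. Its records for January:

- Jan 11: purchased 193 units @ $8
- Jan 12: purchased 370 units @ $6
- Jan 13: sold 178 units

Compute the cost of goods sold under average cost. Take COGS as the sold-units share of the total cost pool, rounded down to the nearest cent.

Jan 13, sell 178: 178/563 × $3,764.00 → $1,190.03
Ending inventory (cost pool remaining) = $2,573.97
Check: goods available $3,764.00 = COGS $1,190.03 + ending $2,573.97

COGS = $1,190.03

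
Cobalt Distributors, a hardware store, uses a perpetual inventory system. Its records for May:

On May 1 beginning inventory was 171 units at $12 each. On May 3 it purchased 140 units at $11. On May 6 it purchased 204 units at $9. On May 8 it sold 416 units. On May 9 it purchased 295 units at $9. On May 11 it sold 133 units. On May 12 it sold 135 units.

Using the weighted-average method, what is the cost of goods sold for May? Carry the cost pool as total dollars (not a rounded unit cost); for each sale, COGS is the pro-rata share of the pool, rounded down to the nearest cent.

COGS = $6,900.24

After May 1: 171 on hand, pool $2,052.00 (≈ $12.0000 each)
After May 3: 311 on hand, pool $3,592.00 (≈ $11.5498 each)
After May 6: 515 on hand, pool $5,428.00 (≈ $10.5398 each)
May 8, sell 416: 416/515 × $5,428.00 → $4,384.55
After May 9: 394 on hand, pool $3,698.45 (≈ $9.3869 each)
May 11, sell 133: 133/394 × $3,698.45 → $1,248.46
May 12, sell 135: 135/261 × $2,449.99 → $1,267.23
Total COGS = $4,384.55 + $1,248.46 + $1,267.23 = $6,900.24
Ending inventory (cost pool remaining) = $1,182.76
Check: goods available $8,083.00 = COGS $6,900.24 + ending $1,182.76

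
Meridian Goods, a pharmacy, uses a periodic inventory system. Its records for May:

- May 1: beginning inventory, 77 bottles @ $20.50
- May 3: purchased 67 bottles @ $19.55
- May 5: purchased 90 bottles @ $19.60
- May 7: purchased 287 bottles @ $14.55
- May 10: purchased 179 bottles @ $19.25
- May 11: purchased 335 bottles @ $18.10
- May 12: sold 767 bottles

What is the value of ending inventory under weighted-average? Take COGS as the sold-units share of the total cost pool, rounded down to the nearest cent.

Ending inventory = $4,748.25

May 12, sell 767: 767/1035 × $18,337.45 → $13,589.20
Ending inventory (cost pool remaining) = $4,748.25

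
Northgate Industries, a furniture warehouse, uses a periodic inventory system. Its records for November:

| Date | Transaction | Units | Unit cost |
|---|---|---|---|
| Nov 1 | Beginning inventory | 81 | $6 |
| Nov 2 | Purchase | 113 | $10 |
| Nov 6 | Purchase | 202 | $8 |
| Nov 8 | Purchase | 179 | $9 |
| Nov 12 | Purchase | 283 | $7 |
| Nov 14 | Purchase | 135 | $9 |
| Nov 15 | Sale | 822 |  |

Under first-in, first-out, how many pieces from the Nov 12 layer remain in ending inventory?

36

Nov 15, 822 sold [FIFO — oldest first]: 81 @ $6 + 113 @ $10 + 202 @ $8 + 179 @ $9 + 247 @ $7 = $6,572
Ending inventory: 36 @ $7 + 135 @ $9 = $1,467
Check: goods available $8,039 = COGS $6,572 + ending $1,467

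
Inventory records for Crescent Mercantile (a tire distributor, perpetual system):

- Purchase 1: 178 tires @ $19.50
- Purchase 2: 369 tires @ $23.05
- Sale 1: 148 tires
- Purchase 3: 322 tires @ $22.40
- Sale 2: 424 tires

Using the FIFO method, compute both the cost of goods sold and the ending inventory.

Sale 1 (148) [FIFO — oldest first]: 148 @ $19.50 = $2,886.00
Sale 2 (424) [FIFO — oldest first]: 30 @ $19.50 + 369 @ $23.05 + 25 @ $22.40 = $9,650.45
Total COGS = $2,886.00 + $9,650.45 = $12,536.45
Ending inventory: 297 @ $22.40 = $6,652.80

COGS = $12,536.45; ending inventory = $6,652.80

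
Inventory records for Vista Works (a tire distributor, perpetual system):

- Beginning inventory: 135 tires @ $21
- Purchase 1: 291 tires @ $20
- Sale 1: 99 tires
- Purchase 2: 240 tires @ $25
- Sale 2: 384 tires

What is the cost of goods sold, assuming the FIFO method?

COGS = $10,080

Sale 1 (99) [FIFO — oldest first]: 99 @ $21 = $2,079
Sale 2 (384) [FIFO — oldest first]: 36 @ $21 + 291 @ $20 + 57 @ $25 = $8,001
Total COGS = $2,079 + $8,001 = $10,080
Ending inventory: 183 @ $25 = $4,575
Check: goods available $14,655 = COGS $10,080 + ending $4,575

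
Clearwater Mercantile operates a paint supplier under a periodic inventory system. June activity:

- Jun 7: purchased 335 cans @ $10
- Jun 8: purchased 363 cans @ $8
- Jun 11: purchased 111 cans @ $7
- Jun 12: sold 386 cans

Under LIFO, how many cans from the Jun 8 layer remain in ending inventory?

Jun 12, 386 sold [LIFO — newest first]: 111 @ $7 + 275 @ $8 = $2,977
Ending inventory: 335 @ $10 + 88 @ $8 = $4,054

88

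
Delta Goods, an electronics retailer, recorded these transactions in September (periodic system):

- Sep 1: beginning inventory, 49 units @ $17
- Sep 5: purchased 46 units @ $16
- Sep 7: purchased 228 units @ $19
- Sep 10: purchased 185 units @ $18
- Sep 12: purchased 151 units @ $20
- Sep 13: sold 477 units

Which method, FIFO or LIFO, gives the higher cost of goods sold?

FIFO COGS: 49 @ $17 + 46 @ $16 + 228 @ $19 + 154 @ $18 = $8,673
LIFO COGS: 151 @ $20 + 185 @ $18 + 141 @ $19 = $9,029

LIFO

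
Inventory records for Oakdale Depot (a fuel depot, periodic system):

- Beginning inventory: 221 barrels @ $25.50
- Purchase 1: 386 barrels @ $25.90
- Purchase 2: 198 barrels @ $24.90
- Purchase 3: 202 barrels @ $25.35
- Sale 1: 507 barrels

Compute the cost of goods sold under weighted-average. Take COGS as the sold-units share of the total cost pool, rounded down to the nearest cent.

COGS = $12,931.16

Sale 1, sell 507: 507/1007 × $25,683.80 → $12,931.16
Ending inventory (cost pool remaining) = $12,752.64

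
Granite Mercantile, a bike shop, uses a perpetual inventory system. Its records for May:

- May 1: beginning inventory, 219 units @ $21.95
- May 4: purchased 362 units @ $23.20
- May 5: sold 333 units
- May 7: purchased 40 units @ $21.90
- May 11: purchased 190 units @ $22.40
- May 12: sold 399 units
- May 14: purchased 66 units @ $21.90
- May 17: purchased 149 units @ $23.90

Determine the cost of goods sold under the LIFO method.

May 5, 333 sold [LIFO — newest first]: 333 @ $23.20 = $7,725.60
May 12, 399 sold [LIFO — newest first]: 190 @ $22.40 + 40 @ $21.90 + 29 @ $23.20 + 140 @ $21.95 = $8,877.80
Total COGS = $7,725.60 + $8,877.80 = $16,603.40
Ending inventory: 79 @ $21.95 + 66 @ $21.90 + 149 @ $23.90 = $6,740.55

COGS = $16,603.40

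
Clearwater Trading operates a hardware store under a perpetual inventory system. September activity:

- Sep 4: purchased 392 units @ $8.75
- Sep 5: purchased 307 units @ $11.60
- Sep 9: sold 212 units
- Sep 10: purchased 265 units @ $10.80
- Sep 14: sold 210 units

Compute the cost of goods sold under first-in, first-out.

COGS = $3,778.00

Sep 9, 212 sold [FIFO — oldest first]: 212 @ $8.75 = $1,855.00
Sep 14, 210 sold [FIFO — oldest first]: 180 @ $8.75 + 30 @ $11.60 = $1,923.00
Total COGS = $1,855.00 + $1,923.00 = $3,778.00
Ending inventory: 277 @ $11.60 + 265 @ $10.80 = $6,075.20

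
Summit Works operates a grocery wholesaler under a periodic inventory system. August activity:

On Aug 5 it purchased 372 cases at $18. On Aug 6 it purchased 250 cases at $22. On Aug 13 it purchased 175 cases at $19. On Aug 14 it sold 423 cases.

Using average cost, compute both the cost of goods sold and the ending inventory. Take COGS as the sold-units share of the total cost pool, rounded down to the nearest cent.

COGS = $8,237.61; ending inventory = $7,283.39

Aug 14, sell 423: 423/797 × $15,521.00 → $8,237.61
Ending inventory (cost pool remaining) = $7,283.39
Check: goods available $15,521.00 = COGS $8,237.61 + ending $7,283.39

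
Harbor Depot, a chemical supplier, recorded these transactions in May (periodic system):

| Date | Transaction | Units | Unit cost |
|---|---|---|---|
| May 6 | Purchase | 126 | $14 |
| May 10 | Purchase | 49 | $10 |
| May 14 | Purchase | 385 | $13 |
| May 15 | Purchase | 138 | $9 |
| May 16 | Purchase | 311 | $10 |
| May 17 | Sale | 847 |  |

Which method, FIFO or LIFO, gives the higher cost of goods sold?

FIFO

FIFO COGS: 126 @ $14 + 49 @ $10 + 385 @ $13 + 138 @ $9 + 149 @ $10 = $9,991
LIFO COGS: 311 @ $10 + 138 @ $9 + 385 @ $13 + 13 @ $10 = $9,487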